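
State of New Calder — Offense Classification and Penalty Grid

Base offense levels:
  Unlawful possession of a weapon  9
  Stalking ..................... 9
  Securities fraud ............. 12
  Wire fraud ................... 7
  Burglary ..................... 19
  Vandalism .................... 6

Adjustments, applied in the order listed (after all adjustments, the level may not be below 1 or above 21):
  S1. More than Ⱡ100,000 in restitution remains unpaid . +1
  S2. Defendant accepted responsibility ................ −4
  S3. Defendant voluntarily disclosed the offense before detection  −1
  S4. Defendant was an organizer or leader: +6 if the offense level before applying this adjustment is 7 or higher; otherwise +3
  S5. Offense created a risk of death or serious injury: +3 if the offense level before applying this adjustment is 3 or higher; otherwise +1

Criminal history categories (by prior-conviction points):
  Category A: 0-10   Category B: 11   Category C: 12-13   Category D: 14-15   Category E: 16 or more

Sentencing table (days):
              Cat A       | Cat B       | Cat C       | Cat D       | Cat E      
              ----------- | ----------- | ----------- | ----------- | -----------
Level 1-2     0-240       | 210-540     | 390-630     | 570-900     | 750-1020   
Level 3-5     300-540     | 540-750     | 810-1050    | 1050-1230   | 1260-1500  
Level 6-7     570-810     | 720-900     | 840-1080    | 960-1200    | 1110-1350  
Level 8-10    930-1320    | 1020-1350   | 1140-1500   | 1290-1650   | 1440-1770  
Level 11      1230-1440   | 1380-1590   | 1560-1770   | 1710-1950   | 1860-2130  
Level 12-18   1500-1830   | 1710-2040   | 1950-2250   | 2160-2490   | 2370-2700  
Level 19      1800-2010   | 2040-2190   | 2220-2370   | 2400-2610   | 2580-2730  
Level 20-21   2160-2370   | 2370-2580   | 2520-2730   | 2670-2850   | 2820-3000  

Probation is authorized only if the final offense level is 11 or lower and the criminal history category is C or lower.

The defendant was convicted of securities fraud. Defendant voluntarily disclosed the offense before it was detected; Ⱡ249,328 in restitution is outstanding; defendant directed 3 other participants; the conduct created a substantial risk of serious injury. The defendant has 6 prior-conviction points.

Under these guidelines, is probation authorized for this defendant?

No

Base offense level for securities fraud: 12.
S1 applies: 12 + 1 = 13.
S3 applies: 13 − 1 = 12.
S4 applies (level before this adjustment is 12 ≥ 7, so +6): 12 + 6 = 18.
S5 applies (level before this adjustment is 18 ≥ 3, so +3): 18 + 3 = 21.
Final offense level: 21.
Criminal history: 6 prior points → Category A (0-10).
Level 21 falls in the 20-21 band.
Grid: Level 20-21 × Category A = 2160-2370 days.
Probation check: level 21 > 11 and category A ≤ C → not eligible.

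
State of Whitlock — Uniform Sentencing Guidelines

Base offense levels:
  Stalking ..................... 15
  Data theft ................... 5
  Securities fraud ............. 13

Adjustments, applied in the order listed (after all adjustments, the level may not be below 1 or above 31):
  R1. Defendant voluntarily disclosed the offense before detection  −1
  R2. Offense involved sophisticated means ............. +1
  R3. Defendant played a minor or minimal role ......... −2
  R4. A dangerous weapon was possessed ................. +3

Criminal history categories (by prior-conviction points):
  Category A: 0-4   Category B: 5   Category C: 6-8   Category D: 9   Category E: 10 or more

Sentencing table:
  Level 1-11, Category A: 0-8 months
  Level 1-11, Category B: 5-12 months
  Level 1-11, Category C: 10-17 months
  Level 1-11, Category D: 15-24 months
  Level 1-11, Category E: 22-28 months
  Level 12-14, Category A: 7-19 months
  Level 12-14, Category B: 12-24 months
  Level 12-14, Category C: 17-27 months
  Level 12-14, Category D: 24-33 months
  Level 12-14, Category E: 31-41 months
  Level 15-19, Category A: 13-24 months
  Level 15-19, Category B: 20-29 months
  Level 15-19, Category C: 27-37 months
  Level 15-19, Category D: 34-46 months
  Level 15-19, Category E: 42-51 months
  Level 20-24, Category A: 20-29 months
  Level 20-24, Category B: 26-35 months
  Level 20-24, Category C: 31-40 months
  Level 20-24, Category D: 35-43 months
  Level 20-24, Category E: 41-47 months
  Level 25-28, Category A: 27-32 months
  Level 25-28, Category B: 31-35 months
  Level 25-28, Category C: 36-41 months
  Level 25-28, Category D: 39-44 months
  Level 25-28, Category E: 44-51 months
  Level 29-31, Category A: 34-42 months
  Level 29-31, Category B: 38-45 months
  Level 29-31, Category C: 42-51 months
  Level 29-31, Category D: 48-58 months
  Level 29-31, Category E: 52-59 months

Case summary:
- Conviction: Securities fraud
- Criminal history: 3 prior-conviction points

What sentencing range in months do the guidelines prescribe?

7-19 months

Base offense level for securities fraud: 13.
Final offense level: 13.
Criminal history: 3 prior points → Category A (0-4).
Level 13 falls in the 12-14 band.
Grid: Level 12-14 × Category A = 7-19 months.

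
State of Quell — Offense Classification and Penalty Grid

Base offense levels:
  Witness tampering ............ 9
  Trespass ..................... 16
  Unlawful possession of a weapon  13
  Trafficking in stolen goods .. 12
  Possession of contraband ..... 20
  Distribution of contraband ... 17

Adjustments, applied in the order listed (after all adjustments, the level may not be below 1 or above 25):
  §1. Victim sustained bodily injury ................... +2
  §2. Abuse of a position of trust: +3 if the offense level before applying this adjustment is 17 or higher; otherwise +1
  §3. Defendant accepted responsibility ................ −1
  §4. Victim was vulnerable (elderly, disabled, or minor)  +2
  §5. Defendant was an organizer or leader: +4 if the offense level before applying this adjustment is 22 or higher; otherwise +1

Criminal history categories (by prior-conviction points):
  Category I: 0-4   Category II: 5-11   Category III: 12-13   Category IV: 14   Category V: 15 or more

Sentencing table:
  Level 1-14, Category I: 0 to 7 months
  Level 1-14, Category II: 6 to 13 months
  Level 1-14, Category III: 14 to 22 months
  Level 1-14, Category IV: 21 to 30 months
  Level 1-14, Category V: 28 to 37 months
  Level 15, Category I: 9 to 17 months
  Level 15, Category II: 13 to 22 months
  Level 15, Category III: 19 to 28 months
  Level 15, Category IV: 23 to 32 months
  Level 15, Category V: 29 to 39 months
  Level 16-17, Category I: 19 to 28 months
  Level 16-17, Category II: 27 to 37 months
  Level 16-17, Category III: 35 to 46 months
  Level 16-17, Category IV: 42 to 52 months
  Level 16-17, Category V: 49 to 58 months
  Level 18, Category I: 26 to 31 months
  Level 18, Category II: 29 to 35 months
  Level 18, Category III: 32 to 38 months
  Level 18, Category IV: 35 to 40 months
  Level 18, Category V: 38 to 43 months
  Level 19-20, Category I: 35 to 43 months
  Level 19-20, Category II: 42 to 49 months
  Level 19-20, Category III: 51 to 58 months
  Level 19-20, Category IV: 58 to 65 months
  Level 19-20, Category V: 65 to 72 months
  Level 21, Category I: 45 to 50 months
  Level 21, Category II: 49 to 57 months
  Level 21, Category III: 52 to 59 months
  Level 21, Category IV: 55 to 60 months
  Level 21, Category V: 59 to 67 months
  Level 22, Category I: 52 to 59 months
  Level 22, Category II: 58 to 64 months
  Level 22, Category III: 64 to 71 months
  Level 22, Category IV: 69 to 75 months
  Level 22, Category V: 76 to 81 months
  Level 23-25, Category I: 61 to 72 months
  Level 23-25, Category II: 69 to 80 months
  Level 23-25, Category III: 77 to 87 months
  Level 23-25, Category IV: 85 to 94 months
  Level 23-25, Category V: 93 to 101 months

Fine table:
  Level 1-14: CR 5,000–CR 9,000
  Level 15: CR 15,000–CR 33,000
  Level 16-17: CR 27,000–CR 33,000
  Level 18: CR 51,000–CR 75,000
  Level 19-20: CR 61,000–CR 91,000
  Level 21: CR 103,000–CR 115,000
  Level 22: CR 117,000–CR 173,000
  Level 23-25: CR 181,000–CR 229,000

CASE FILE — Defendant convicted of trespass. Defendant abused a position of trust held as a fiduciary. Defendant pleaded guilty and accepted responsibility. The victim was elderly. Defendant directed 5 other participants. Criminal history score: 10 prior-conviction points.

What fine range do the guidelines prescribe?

Base offense level for trespass: 16.
§2 applies (level before this adjustment is 16 < 17, so +1): 16 + 1 = 17.
§3 applies: 17 − 1 = 16.
§4 applies: 16 + 2 = 18.
§5 applies (level before this adjustment is 18 < 22, so +1): 18 + 1 = 19.
Final offense level: 19.
Level 19 falls in the 19-20 band.
Fine table: Level 19-20 → CR 61,000–CR 91,000.

CR 61,000–CR 91,000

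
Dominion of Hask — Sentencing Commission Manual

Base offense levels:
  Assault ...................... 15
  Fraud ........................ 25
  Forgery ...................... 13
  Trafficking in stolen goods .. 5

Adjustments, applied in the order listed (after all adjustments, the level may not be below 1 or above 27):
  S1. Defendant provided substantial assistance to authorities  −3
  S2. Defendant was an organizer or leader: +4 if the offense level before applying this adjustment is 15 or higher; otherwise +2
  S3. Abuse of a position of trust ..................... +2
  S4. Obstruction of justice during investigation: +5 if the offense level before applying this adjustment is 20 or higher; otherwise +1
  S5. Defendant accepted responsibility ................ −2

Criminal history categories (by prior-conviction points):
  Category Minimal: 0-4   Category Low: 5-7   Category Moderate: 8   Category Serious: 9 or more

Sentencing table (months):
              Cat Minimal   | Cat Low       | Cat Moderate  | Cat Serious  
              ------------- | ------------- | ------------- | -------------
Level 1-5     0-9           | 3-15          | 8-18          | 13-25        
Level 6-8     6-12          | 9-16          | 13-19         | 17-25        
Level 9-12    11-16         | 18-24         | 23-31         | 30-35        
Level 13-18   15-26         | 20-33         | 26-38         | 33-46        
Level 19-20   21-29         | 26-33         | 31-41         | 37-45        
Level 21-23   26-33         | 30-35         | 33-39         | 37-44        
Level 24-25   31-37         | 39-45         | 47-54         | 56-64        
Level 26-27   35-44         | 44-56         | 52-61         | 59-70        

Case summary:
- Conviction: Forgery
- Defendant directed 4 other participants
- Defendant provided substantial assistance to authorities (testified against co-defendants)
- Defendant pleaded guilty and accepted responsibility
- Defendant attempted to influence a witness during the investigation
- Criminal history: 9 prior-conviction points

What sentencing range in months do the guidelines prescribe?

Base offense level for forgery: 13.
S1 applies: 13 − 3 = 10.
S2 applies (level before this adjustment is 10 < 15, so +2): 10 + 2 = 12.
S4 applies (level before this adjustment is 12 < 20, so +1): 12 + 1 = 13.
S5 applies: 13 − 2 = 11.
Final offense level: 11.
Criminal history: 9 prior points → Category Serious (9+).
Level 11 falls in the 9-12 band.
Grid: Level 9-12 × Category Serious = 30-35 months.

30-35 months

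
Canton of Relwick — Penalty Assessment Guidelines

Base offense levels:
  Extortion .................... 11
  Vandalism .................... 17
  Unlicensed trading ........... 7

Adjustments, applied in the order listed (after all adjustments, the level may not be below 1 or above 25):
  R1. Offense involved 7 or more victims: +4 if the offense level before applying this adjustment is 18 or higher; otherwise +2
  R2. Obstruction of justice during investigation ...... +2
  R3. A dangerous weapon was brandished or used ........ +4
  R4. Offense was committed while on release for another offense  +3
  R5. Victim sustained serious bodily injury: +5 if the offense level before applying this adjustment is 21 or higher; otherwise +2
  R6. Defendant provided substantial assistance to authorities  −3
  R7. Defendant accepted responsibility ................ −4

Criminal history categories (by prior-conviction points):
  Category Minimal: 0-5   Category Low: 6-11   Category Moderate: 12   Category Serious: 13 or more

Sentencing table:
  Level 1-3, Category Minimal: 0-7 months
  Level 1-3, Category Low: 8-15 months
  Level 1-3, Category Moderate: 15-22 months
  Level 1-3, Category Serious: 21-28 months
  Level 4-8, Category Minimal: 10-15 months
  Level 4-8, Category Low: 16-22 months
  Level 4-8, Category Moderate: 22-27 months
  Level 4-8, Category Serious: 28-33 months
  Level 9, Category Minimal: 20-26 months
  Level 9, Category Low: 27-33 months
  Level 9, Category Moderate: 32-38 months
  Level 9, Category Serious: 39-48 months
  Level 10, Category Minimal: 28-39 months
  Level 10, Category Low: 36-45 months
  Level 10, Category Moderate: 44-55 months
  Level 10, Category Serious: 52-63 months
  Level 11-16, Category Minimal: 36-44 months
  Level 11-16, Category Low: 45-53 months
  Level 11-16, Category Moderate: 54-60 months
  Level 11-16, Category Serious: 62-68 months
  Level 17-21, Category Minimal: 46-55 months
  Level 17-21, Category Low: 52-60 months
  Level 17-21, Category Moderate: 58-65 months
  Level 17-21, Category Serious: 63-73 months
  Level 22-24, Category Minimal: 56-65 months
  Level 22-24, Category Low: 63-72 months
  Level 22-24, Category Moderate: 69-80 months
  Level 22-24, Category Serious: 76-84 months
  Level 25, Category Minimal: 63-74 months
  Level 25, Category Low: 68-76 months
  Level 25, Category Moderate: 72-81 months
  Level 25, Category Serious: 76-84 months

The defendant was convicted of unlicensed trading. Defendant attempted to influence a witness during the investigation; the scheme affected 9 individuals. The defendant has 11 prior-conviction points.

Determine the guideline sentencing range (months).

Base offense level for unlicensed trading: 7.
R1 applies (level before this adjustment is 7 < 18, so +2): 7 + 2 = 9.
R2 applies: 9 + 2 = 11.
R3 does not apply.
R5 does not apply.
Final offense level: 11.
Criminal history: 11 prior points → Category Low (6-11).
Level 11 falls in the 11-16 band.
Grid: Level 11-16 × Category Low = 45-53 months.

45-53 months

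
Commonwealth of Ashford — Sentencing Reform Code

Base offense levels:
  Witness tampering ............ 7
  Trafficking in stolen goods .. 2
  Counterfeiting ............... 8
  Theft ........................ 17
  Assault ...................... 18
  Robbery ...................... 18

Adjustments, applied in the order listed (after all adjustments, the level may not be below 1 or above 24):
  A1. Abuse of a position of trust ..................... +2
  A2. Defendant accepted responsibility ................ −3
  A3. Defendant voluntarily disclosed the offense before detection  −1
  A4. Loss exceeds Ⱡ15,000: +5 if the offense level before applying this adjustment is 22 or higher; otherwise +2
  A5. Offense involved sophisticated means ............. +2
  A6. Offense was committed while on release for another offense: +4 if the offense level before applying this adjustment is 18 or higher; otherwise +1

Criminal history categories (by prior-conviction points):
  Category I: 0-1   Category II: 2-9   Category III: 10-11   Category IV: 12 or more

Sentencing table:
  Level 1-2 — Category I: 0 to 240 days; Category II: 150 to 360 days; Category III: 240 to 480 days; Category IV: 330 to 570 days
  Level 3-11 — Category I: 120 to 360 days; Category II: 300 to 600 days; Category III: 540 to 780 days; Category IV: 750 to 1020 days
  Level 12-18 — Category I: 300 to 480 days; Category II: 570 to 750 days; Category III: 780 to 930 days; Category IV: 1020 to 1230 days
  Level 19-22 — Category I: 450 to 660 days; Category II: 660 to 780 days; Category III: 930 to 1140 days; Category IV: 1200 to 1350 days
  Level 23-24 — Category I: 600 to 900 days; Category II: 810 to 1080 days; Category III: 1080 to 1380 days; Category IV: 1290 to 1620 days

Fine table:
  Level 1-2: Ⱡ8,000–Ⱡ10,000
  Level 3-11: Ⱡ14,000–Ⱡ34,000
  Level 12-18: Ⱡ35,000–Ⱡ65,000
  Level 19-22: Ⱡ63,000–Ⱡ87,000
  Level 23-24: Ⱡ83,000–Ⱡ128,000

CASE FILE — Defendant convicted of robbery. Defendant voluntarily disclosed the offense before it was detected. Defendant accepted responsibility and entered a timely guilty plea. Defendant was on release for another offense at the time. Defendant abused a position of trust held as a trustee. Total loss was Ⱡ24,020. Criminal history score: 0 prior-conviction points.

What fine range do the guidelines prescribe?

Ⱡ63,000–Ⱡ87,000

Base offense level for robbery: 18.
A1 applies: 18 + 2 = 20.
A2 applies: 20 − 3 = 17.
A3 applies: 17 − 1 = 16.
A4 applies (level before this adjustment is 16 < 22, so +2): 16 + 2 = 18.
A6 applies (level before this adjustment is 18 ≥ 18, so +4): 18 + 4 = 22.
Final offense level: 22.
Level 22 falls in the 19-22 band.
Fine table: Level 19-22 → Ⱡ63,000–Ⱡ87,000.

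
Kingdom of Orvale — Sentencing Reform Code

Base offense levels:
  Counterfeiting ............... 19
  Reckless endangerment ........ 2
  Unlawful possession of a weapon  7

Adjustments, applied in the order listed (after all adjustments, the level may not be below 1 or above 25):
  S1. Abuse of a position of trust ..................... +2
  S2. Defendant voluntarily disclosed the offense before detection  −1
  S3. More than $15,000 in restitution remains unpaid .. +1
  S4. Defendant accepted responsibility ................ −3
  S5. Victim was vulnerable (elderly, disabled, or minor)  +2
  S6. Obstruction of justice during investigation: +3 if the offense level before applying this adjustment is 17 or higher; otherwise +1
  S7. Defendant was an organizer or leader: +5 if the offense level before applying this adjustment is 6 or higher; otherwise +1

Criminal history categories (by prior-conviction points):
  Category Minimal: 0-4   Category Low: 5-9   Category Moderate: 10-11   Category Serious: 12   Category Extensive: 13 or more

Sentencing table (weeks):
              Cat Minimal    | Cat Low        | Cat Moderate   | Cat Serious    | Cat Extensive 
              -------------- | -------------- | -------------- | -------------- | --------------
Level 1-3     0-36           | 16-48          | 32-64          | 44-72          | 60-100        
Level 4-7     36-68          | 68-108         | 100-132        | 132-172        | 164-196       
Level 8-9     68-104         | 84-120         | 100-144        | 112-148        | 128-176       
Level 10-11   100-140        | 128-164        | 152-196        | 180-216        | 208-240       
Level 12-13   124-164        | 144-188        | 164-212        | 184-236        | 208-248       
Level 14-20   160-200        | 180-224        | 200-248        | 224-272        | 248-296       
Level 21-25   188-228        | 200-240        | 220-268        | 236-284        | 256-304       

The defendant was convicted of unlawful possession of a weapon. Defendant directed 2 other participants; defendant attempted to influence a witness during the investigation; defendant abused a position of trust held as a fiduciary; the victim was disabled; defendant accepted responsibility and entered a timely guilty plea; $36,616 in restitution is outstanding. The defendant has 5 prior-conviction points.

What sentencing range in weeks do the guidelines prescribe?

Base offense level for unlawful possession of a weapon: 7.
S1 applies: 7 + 2 = 9.
S3 applies: 9 + 1 = 10.
S4 applies: 10 − 3 = 7.
S5 applies: 7 + 2 = 9.
S6 applies (level before this adjustment is 9 < 17, so +1): 9 + 1 = 10.
S7 applies (level before this adjustment is 10 ≥ 6, so +5): 10 + 5 = 15.
Final offense level: 15.
Criminal history: 5 prior points → Category Low (5-9).
Level 15 falls in the 14-20 band.
Grid: Level 14-20 × Category Low = 180-224 weeks.

180-224 weeks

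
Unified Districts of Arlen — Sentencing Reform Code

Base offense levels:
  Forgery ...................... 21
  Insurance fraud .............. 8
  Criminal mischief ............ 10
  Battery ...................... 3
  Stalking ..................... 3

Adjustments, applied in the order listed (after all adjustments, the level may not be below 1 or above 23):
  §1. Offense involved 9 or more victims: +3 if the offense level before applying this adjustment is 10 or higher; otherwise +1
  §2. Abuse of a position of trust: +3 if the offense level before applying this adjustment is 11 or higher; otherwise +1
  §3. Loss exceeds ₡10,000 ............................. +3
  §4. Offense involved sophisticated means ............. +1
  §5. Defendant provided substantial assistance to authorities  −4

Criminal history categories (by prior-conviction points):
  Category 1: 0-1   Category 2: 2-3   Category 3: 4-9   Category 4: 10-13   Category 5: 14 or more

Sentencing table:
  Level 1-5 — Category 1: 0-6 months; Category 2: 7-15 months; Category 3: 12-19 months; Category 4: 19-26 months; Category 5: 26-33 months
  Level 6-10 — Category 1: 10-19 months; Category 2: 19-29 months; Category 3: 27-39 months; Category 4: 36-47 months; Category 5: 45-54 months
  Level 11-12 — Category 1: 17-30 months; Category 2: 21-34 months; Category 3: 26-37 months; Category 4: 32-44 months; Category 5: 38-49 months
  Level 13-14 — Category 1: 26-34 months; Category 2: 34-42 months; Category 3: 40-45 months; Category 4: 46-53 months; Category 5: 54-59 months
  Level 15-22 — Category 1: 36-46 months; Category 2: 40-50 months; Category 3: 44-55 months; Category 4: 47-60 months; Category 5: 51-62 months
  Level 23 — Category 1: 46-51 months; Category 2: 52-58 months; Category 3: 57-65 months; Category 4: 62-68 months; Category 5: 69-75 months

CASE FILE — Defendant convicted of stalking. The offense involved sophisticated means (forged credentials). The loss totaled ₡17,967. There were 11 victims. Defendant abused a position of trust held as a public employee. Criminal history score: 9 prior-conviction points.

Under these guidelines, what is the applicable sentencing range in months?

Base offense level for stalking: 3.
§1 applies (level before this adjustment is 3 < 10, so +1): 3 + 1 = 4.
§2 applies (level before this adjustment is 4 < 11, so +1): 4 + 1 = 5.
§3 applies: 5 + 3 = 8.
§4 applies: 8 + 1 = 9.
Final offense level: 9.
Criminal history: 9 prior points → Category 3 (4-9).
Level 9 falls in the 6-10 band.
Grid: Level 6-10 × Category 3 = 27-39 months.

27-39 months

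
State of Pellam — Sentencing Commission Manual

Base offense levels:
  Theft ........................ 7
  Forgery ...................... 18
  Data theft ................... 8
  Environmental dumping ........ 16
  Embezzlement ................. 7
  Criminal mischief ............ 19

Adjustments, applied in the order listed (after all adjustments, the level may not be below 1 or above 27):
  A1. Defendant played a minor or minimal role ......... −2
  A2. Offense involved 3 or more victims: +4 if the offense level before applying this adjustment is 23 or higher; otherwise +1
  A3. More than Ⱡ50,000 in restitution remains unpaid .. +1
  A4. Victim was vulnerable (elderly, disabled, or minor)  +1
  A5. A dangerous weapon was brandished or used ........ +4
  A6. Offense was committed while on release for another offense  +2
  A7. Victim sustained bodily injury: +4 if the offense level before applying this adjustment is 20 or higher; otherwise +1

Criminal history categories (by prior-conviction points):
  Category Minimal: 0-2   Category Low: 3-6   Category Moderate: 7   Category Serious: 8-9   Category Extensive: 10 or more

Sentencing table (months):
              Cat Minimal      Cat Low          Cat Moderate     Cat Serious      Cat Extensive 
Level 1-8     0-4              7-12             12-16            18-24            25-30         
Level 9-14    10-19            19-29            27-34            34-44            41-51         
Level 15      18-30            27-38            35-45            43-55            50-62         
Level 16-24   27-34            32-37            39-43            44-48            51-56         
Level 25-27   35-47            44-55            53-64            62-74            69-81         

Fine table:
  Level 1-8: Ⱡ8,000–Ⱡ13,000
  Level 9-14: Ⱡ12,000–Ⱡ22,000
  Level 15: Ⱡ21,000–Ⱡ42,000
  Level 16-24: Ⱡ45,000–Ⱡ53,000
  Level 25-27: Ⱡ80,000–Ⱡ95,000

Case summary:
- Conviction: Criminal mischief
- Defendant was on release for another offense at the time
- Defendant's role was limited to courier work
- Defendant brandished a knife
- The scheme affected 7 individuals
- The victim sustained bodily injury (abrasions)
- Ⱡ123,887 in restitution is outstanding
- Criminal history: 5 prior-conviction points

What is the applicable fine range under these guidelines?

Base offense level for criminal mischief: 19.
A1 applies: 19 − 2 = 17.
A2 applies (level before this adjustment is 17 < 23, so +1): 17 + 1 = 18.
A3 applies: 18 + 1 = 19.
A4 does not apply.
A5 applies: 19 + 4 = 23.
A6 applies: 23 + 2 = 25.
A7 applies (level before this adjustment is 25 ≥ 20, so +4): 25 + 4 = 29.
Level 29 exceeds the maximum of 27; capped at 27.
Final offense level: 27.
Level 27 falls in the 25-27 band.
Fine table: Level 25-27 → Ⱡ80,000–Ⱡ95,000.

Ⱡ80,000–Ⱡ95,000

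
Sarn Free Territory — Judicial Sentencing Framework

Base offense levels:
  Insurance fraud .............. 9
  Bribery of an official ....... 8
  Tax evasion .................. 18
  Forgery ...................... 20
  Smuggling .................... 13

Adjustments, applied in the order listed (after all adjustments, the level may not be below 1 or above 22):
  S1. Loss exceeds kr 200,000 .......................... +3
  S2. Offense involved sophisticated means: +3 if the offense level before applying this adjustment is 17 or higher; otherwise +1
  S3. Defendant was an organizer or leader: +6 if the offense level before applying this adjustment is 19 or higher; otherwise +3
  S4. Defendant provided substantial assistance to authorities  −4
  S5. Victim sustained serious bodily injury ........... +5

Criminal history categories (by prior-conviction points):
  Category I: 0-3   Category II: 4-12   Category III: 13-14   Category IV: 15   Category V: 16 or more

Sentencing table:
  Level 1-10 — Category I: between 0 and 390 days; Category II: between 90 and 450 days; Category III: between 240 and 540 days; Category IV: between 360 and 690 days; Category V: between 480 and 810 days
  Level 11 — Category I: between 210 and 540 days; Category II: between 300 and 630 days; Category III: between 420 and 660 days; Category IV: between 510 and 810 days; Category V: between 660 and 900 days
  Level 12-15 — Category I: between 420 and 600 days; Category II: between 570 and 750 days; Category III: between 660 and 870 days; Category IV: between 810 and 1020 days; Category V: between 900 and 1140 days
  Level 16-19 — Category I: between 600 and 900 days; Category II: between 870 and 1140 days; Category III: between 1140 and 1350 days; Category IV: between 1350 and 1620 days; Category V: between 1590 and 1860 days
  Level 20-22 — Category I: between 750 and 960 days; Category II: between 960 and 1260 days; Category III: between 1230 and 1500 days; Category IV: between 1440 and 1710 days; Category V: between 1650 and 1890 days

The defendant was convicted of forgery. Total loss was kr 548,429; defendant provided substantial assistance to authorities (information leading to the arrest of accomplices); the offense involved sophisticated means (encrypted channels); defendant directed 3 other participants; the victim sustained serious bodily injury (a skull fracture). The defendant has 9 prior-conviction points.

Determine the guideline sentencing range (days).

Base offense level for forgery: 20.
S1 applies: 20 + 3 = 23.
S2 applies (level before this adjustment is 23 ≥ 17, so +3): 23 + 3 = 26.
S3 applies (level before this adjustment is 26 ≥ 19, so +6): 26 + 6 = 32.
S4 applies: 32 − 4 = 28.
S5 applies: 28 + 5 = 33.
Level 33 exceeds the maximum of 22; capped at 22.
Final offense level: 22.
Criminal history: 9 prior points → Category II (4-12).
Level 22 falls in the 20-22 band.
Grid: Level 20-22 × Category II = 960-1260 days.

960-1260 days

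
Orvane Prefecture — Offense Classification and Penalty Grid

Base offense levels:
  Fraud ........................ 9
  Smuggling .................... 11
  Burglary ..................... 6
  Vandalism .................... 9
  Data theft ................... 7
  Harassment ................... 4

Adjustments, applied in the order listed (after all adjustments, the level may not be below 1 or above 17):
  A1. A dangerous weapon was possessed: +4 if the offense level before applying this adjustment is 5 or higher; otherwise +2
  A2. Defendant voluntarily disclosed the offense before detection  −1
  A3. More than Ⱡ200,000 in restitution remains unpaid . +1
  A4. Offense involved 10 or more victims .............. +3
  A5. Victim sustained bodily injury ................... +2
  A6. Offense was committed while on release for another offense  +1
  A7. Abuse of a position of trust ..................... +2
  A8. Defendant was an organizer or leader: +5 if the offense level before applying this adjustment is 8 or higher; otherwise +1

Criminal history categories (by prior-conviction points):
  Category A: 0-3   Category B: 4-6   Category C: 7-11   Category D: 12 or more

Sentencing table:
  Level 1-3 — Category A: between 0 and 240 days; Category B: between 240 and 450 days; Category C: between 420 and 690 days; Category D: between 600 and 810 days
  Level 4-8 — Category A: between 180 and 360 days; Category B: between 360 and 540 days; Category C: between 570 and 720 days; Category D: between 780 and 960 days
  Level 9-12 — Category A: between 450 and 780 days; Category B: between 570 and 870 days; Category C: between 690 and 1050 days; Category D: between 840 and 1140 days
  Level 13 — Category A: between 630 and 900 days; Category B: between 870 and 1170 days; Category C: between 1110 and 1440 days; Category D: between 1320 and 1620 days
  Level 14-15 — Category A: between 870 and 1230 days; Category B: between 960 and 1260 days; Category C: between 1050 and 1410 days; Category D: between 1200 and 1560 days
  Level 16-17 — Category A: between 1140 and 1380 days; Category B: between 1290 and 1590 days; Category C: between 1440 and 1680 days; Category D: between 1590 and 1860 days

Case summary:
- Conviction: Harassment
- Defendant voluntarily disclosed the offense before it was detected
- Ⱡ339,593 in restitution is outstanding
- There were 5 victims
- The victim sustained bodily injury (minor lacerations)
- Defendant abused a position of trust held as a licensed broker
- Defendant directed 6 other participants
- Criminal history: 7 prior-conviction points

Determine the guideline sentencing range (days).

1110-1440 days

Base offense level for harassment: 4.
A1 does not apply.
A2 applies: 4 − 1 = 3.
A3 applies: 3 + 1 = 4.
A4 does not apply.
A5 applies: 4 + 2 = 6.
A7 applies: 6 + 2 = 8.
A8 applies (level before this adjustment is 8 ≥ 8, so +5): 8 + 5 = 13.
Final offense level: 13.
Criminal history: 7 prior points → Category C (7-11).
Level 13 falls in the 13 band.
Grid: Level 13 × Category C = 1110-1440 days.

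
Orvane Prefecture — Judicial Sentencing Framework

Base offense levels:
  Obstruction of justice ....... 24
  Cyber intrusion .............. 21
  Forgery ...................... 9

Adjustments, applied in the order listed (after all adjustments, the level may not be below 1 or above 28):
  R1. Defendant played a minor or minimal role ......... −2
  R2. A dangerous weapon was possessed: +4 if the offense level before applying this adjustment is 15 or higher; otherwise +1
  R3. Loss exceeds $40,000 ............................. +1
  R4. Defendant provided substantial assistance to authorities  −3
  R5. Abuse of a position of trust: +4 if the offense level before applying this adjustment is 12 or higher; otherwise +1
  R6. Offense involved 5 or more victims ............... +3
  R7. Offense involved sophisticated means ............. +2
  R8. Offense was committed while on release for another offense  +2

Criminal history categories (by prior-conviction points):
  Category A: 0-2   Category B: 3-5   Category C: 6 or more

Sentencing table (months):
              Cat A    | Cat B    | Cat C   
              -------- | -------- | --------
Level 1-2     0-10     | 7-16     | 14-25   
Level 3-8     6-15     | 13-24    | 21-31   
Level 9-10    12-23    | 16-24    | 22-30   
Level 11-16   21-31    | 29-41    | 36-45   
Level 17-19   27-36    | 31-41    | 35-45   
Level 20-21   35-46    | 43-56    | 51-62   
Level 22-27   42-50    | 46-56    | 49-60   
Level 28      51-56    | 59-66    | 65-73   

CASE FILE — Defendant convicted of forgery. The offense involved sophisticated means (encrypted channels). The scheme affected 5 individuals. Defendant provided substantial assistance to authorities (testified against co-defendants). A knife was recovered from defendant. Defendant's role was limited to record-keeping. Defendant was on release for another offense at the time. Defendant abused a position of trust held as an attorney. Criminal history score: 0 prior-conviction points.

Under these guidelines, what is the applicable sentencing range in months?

Base offense level for forgery: 9.
R1 applies: 9 − 2 = 7.
R2 applies (level before this adjustment is 7 < 15, so +1): 7 + 1 = 8.
R3 does not apply.
R4 applies: 8 − 3 = 5.
R5 applies (level before this adjustment is 5 < 12, so +1): 5 + 1 = 6.
R6 applies: 6 + 3 = 9.
R7 applies: 9 + 2 = 11.
R8 applies: 11 + 2 = 13.
Final offense level: 13.
Criminal history: 0 prior points → Category A (0-2).
Level 13 falls in the 11-16 band.
Grid: Level 11-16 × Category A = 21-31 months.

21-31 months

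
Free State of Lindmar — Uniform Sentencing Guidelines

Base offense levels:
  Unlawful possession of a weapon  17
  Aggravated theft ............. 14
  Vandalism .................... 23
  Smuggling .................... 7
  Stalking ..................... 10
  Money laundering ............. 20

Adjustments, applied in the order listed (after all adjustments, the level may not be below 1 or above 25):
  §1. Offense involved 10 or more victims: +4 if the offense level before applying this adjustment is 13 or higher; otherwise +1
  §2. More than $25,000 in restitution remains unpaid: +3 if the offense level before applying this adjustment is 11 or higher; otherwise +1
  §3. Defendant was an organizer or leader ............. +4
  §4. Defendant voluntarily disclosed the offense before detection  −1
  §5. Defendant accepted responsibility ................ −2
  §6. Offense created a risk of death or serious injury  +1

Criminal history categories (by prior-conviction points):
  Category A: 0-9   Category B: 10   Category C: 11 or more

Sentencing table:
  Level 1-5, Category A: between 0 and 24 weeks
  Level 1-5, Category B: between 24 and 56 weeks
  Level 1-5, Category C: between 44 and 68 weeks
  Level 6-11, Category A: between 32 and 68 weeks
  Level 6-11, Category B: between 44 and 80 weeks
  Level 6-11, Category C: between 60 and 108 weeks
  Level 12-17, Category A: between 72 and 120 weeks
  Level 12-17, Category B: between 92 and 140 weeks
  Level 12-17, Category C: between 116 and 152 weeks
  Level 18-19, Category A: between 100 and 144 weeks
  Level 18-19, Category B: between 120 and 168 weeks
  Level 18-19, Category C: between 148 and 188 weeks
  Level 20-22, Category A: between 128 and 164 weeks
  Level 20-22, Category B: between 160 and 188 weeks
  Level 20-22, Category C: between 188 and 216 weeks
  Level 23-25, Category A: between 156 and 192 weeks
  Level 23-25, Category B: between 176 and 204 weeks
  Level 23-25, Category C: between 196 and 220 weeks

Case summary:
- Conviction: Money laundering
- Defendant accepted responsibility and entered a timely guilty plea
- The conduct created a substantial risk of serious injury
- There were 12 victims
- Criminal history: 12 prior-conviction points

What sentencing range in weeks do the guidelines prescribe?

196-220 weeks

Base offense level for money laundering: 20.
§1 applies (level before this adjustment is 20 ≥ 13, so +4): 20 + 4 = 24.
§3 does not apply.
§4 does not apply.
§5 applies: 24 − 2 = 22.
§6 applies: 22 + 1 = 23.
Final offense level: 23.
Criminal history: 12 prior points → Category C (11+).
Level 23 falls in the 23-25 band.
Grid: Level 23-25 × Category C = 196-220 weeks.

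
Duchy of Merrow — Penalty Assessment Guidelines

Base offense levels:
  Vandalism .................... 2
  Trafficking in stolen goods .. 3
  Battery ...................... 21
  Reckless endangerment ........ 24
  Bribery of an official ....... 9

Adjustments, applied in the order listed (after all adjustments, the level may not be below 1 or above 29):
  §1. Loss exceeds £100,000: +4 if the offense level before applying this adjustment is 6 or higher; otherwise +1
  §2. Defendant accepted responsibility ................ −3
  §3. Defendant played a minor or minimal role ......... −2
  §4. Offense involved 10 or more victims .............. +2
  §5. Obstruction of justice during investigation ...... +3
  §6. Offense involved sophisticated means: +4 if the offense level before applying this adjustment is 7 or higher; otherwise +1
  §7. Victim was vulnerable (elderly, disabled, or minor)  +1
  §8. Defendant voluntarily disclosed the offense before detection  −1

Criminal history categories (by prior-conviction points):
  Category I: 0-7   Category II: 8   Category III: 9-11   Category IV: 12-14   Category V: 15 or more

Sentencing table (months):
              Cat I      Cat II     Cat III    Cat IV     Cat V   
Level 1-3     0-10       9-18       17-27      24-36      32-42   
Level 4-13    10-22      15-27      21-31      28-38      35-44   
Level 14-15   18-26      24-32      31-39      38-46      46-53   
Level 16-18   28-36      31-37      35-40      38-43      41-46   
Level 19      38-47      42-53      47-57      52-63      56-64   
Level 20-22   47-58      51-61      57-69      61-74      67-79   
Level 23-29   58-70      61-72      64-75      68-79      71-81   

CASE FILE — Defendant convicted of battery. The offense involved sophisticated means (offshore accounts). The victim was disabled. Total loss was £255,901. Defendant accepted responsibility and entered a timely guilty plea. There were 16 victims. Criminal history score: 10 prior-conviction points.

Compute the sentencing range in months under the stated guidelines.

Base offense level for battery: 21.
§1 applies (level before this adjustment is 21 ≥ 6, so +4): 21 + 4 = 25.
§2 applies: 25 − 3 = 22.
§4 applies: 22 + 2 = 24.
§6 applies (level before this adjustment is 24 ≥ 7, so +4): 24 + 4 = 28.
§7 applies: 28 + 1 = 29.
Final offense level: 29.
Criminal history: 10 prior points → Category III (9-11).
Level 29 falls in the 23-29 band.
Grid: Level 23-29 × Category III = 64-75 months.

64-75 months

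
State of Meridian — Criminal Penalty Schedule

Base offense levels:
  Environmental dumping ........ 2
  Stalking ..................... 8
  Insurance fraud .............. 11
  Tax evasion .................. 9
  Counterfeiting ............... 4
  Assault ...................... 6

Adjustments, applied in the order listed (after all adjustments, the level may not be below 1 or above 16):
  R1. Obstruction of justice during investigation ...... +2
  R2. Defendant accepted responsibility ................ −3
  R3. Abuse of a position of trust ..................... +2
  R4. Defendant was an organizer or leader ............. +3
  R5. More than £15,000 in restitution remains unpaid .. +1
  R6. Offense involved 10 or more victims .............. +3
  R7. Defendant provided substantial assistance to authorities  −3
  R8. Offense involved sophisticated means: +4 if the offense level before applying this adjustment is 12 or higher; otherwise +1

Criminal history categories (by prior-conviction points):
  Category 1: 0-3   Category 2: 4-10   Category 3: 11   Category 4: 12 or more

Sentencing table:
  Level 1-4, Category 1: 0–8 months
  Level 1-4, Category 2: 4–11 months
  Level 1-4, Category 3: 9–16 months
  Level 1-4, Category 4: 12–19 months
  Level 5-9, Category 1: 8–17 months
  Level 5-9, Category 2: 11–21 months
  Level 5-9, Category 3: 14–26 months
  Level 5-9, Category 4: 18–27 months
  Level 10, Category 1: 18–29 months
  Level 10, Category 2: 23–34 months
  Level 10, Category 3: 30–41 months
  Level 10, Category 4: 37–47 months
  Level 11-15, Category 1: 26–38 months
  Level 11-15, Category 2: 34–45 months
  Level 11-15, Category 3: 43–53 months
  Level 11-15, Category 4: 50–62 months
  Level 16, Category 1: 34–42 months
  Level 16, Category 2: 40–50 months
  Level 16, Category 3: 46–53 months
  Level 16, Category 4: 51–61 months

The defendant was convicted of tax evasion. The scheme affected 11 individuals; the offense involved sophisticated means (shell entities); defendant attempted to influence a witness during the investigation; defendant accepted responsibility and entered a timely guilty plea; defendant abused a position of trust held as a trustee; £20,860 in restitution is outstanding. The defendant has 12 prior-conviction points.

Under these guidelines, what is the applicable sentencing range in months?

51-61 months

Base offense level for tax evasion: 9.
R1 applies: 9 + 2 = 11.
R2 applies: 11 − 3 = 8.
R3 applies: 8 + 2 = 10.
R5 applies: 10 + 1 = 11.
R6 applies: 11 + 3 = 14.
R8 applies (level before this adjustment is 14 ≥ 12, so +4): 14 + 4 = 18.
Level 18 exceeds the maximum of 16; capped at 16.
Final offense level: 16.
Criminal history: 12 prior points → Category 4 (12+).
Level 16 falls in the 16 band.
Grid: Level 16 × Category 4 = 51-61 months.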